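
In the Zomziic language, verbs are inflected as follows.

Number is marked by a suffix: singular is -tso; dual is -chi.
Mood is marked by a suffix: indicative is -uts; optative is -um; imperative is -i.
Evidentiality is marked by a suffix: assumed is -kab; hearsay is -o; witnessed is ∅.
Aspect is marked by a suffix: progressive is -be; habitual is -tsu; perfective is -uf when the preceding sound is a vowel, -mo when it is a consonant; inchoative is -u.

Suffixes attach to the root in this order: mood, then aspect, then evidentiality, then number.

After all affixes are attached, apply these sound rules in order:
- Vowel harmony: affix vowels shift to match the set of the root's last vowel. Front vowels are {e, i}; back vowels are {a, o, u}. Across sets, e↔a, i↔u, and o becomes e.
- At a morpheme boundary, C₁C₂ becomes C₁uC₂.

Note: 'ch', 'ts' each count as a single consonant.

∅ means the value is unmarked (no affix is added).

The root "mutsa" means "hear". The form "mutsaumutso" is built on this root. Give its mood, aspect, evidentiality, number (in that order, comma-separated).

optative, inchoative, witnessed, singular

Segment: mutsa-um-u-tso.
mood: -um → optative.
aspect: -u → inchoative.
evidentiality: ∅ → witnessed.
number: -tso → singular.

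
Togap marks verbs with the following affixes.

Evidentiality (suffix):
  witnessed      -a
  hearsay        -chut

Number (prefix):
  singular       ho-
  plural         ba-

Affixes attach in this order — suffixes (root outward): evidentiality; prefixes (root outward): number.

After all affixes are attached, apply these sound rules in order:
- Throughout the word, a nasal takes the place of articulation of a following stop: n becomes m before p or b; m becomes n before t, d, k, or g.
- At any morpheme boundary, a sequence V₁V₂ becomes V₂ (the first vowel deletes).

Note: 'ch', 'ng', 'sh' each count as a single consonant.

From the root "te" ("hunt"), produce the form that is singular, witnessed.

hota

Attach number singular ho- → hote.
Attach evidentiality witnessed -a → hotea.
Nasal assimilation: no change.
Apply vowel deletion: hotea → hota.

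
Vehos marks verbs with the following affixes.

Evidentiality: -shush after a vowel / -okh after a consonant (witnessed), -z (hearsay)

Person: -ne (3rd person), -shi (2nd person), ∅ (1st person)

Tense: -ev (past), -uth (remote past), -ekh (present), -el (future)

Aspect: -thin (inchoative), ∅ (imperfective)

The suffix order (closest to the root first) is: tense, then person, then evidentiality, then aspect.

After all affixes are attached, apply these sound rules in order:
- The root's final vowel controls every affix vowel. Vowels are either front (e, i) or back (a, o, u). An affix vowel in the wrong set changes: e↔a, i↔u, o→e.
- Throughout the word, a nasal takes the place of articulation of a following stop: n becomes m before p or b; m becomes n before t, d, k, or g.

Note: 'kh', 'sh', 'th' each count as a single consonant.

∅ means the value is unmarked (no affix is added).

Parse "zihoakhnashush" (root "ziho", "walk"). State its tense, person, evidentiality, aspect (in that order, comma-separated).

Segment: ziho-ekh-ne-shush.
tense: -ekh → present.
person: -ne → 3rd person.
evidentiality: -shush/okh → witnessed.
aspect: ∅ → imperfective.

present, 3rd person, witnessed, imperfective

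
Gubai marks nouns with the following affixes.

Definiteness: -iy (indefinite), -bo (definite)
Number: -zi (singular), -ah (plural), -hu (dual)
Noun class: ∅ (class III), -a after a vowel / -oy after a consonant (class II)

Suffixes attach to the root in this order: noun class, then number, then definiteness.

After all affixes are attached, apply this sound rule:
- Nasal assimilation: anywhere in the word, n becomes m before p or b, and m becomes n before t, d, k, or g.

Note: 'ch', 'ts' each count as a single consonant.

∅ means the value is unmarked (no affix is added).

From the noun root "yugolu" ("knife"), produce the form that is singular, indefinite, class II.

yugoluaziiy

Attach noun class class II -a (after vowel 'u') → yugolua.
Attach number singular -zi → yugoluazi.
Attach definiteness indefinite -iy → yugoluaziiy.
Nasal assimilation: no change.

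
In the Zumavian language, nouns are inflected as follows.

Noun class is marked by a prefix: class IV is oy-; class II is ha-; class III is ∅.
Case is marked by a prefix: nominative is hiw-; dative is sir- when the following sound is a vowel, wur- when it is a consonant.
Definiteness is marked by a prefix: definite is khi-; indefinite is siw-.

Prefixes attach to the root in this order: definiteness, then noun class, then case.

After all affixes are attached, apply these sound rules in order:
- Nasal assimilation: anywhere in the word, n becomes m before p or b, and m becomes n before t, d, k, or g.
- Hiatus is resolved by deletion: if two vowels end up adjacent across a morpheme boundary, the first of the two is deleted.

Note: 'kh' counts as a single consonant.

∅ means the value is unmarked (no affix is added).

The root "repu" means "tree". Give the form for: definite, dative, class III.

Attach definiteness definite khi- → khirepu.
noun class = class III: zero marking, form stays khirepu.
Attach case dative wur- (before consonant 'kh') → wurkhirepu.
Nasal assimilation: no change.
Vowel deletion: no change.

wurkhirepu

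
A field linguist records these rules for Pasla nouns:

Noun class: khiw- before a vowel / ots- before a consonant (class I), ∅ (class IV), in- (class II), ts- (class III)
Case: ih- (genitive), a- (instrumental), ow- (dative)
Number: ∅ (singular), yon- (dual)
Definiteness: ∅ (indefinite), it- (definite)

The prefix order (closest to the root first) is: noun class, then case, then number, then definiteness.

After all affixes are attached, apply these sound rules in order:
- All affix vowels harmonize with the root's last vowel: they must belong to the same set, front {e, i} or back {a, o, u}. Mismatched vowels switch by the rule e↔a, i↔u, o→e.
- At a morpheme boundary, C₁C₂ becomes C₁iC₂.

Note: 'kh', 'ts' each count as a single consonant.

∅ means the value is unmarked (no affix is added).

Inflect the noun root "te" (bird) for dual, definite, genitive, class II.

Attach noun class class II in- → inte.
Attach case genitive ih- → ihinte.
Attach number dual yon- → yonihinte.
Attach definiteness definite it- → ityonihinte.
Apply vowel harmony: ityonihinte → ityenihinte.
Apply epenthesis: ityenihinte → itiyenihinite.

itiyenihinite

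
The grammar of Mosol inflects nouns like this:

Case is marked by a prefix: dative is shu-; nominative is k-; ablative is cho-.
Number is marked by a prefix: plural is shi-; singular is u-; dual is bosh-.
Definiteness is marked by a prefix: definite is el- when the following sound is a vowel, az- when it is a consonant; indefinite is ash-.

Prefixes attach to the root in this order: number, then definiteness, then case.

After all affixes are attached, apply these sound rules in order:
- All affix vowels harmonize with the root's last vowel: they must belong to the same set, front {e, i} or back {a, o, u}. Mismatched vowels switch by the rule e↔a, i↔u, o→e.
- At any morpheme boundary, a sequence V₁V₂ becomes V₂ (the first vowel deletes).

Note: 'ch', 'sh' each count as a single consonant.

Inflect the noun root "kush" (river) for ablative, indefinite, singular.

chashukush

Attach number singular u- → ukush.
Attach definiteness indefinite ash- → ashukush.
Attach case ablative cho- → choashukush.
Vowel harmony: no change.
Apply vowel deletion: choashukush → chashukush.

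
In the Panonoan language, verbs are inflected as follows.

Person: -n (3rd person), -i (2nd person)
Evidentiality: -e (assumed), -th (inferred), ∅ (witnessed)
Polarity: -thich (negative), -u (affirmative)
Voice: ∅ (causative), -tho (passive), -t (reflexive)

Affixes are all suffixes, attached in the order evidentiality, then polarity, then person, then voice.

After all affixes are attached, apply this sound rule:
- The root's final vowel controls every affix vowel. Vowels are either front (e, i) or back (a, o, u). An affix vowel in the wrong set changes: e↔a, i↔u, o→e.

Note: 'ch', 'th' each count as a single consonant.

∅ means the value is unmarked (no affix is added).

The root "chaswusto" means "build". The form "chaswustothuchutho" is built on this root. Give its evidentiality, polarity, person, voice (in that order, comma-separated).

Segment: chaswusto-thich-i-tho.
evidentiality: ∅ → witnessed.
polarity: -thich → negative.
person: -i → 2nd person.
voice: -tho → passive.

witnessed, negative, 2nd person, passive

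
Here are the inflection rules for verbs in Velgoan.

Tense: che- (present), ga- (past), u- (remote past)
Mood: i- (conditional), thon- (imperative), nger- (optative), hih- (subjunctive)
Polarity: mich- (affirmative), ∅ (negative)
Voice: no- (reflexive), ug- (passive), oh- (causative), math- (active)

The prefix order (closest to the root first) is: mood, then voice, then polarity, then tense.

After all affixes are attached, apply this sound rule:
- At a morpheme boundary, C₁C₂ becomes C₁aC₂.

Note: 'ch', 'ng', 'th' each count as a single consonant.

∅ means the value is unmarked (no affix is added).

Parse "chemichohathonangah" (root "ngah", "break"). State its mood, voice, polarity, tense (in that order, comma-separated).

imperative, causative, affirmative, present

Segment: che-mich-oh-thon-ngah.
mood: thon- → imperative.
voice: oh- → causative.
polarity: mich- → affirmative.
tense: che- → present.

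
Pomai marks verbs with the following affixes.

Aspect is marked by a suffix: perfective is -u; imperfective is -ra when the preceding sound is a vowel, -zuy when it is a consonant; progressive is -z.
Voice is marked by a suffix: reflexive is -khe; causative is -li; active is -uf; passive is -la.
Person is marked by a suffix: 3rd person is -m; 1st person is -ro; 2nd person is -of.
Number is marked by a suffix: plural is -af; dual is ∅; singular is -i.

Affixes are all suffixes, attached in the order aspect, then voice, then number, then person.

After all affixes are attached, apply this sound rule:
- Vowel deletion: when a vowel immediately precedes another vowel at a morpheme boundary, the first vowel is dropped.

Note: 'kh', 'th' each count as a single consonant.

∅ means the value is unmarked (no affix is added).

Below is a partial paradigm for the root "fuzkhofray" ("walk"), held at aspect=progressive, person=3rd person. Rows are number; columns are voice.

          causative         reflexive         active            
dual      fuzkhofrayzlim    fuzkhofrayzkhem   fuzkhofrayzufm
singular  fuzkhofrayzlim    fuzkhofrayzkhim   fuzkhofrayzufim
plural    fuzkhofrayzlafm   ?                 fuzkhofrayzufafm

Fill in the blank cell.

Attach aspect progressive -z → fuzkhofrayz.
Attach voice reflexive -khe → fuzkhofrayzkhe.
Attach number plural -af → fuzkhofrayzkheaf.
Attach person 3rd person -m → fuzkhofrayzkheafm.
Apply vowel deletion: fuzkhofrayzkheafm → fuzkhofrayzkhafm.

fuzkhofrayzkhafm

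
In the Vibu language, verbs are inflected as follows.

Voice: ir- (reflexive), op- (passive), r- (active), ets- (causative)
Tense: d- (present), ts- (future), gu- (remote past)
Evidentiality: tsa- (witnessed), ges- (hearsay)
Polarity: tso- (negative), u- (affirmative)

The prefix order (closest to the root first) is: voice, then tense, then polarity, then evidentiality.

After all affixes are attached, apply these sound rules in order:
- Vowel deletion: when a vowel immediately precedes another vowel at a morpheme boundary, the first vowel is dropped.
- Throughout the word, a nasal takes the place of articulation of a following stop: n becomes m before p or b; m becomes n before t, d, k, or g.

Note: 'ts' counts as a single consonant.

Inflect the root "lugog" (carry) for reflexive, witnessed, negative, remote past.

Attach voice reflexive ir- → irlugog.
Attach tense remote past gu- → guirlugog.
Attach polarity negative tso- → tsoguirlugog.
Attach evidentiality witnessed tsa- → tsatsoguirlugog.
Apply vowel deletion: tsatsoguirlugog → tsatsogirlugog.
Nasal assimilation: no change.

tsatsogirlugog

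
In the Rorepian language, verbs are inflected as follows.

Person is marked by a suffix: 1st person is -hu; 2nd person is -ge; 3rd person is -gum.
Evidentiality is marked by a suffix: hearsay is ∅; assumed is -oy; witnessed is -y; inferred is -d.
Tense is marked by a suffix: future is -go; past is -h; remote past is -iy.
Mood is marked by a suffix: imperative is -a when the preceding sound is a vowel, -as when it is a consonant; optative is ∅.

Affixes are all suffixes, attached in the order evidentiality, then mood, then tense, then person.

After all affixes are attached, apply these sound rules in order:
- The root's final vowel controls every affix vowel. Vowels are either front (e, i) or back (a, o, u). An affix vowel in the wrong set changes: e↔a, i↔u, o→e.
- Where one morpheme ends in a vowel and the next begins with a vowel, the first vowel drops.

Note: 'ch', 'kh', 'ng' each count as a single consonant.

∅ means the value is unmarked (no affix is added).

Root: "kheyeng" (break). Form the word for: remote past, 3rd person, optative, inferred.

kheyengdiygim

Attach evidentiality inferred -d → kheyengd.
mood = optative: zero marking, form stays kheyengd.
Attach tense remote past -iy → kheyengdiy.
Attach person 3rd person -gum → kheyengdiygum.
Apply vowel harmony: kheyengdiygum → kheyengdiygim.
Vowel deletion: no change.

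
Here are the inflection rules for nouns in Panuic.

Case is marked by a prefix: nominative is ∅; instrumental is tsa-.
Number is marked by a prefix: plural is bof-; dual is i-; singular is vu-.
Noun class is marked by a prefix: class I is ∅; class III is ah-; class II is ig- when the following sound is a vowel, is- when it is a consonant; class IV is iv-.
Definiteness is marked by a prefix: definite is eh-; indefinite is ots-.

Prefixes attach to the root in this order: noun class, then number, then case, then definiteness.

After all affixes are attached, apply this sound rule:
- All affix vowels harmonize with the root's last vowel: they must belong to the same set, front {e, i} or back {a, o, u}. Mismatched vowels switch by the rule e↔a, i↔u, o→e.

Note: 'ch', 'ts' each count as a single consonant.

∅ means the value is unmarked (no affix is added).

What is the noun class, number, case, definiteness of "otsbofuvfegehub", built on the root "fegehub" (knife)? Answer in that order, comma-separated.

Segment: ots-bof-iv-fegehub.
noun class: iv- → class IV.
number: bof- → plural.
case: ∅ → nominative.
definiteness: ots- → indefinite.

class IV, plural, nominative, indefinite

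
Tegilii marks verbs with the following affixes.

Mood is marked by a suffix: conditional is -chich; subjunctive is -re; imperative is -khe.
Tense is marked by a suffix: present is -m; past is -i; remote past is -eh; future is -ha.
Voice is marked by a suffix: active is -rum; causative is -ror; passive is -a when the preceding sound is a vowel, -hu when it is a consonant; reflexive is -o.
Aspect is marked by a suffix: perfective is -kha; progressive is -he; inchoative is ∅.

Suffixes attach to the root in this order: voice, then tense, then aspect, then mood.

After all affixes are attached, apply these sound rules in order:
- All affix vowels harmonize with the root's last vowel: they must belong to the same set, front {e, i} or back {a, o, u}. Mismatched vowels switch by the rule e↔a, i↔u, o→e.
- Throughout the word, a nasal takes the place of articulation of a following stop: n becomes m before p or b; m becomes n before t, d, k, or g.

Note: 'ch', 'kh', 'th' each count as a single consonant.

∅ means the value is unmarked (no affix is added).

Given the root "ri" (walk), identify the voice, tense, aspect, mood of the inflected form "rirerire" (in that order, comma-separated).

Segment: ri-ror-i-re.
voice: -ror → causative.
tense: -i → past.
aspect: ∅ → inchoative.
mood: -re → subjunctive.

causative, past, inchoative, subjunctive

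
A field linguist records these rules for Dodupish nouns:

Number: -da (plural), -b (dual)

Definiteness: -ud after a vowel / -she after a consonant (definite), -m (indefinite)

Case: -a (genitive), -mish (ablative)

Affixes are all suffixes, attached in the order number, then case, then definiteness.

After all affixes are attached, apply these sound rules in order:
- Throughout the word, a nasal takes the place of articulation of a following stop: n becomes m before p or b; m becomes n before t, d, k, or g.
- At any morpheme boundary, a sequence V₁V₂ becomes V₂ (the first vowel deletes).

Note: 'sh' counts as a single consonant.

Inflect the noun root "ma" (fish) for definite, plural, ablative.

Attach number plural -da → mada.
Attach case ablative -mish → madamish.
Attach definiteness definite -she (after consonant 'sh') → madamishshe.
Nasal assimilation: no change.
Vowel deletion: no change.

madamishshe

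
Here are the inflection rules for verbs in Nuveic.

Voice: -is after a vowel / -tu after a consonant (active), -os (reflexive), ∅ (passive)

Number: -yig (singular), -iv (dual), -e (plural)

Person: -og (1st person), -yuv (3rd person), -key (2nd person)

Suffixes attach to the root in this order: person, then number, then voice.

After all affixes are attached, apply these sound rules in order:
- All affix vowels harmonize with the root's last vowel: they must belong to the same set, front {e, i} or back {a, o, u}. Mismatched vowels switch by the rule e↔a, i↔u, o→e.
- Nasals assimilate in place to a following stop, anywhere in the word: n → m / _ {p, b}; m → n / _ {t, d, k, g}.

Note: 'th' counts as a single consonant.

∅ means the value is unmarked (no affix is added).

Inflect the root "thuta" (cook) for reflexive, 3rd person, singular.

thutayuvyugos

Attach person 3rd person -yuv → thutayuv.
Attach number singular -yig → thutayuvyig.
Attach voice reflexive -os → thutayuvyigos.
Apply vowel harmony: thutayuvyigos → thutayuvyugos.
Nasal assimilation: no change.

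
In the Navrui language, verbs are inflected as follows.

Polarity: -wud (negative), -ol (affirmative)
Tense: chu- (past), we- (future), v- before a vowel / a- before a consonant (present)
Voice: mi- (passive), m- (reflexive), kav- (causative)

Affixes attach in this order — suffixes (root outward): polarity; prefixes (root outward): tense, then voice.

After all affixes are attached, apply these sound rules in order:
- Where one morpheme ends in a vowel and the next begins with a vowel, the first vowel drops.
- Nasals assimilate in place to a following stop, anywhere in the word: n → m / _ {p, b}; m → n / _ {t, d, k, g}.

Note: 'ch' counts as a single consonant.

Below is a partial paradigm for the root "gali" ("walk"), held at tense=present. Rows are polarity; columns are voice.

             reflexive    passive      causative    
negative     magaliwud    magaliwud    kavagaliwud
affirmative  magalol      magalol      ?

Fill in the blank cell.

Attach tense present a- (before consonant 'g') → agali.
Attach polarity affirmative -ol → agaliol.
Attach voice causative kav- → kavagaliol.
Apply vowel deletion: kavagaliol → kavagalol.
Nasal assimilation: no change.

kavagalol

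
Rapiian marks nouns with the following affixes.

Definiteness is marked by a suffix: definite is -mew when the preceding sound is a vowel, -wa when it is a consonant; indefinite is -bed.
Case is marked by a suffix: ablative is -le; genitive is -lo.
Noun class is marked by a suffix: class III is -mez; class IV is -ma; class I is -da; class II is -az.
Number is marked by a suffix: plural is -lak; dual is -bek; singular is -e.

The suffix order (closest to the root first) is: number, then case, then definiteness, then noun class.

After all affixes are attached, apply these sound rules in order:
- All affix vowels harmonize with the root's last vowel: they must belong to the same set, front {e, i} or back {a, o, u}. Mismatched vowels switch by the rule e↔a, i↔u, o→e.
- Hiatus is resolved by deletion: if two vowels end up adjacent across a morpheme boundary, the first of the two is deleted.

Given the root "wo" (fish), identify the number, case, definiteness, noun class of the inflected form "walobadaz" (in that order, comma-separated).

singular, genitive, indefinite, class II

Segment: wo-e-lo-bed-az.
number: -e → singular.
case: -lo → genitive.
definiteness: -bed → indefinite.
noun class: -az → class II.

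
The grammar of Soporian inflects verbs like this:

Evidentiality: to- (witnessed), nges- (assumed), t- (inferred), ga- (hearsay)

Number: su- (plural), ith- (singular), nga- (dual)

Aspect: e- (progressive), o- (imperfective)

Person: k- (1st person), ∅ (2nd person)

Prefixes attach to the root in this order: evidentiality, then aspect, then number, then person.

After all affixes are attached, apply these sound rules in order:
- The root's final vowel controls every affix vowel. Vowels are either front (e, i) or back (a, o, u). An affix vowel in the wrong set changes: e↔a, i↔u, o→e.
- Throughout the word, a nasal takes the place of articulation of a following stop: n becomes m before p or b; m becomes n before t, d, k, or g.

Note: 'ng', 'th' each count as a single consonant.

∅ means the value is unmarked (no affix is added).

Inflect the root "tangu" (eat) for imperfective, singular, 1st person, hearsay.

kuthogatangu

Attach evidentiality hearsay ga- → gatangu.
Attach aspect imperfective o- → ogatangu.
Attach number singular ith- → ithogatangu.
Attach person 1st person k- → kithogatangu.
Apply vowel harmony: kithogatangu → kuthogatangu.
Nasal assimilation: no change.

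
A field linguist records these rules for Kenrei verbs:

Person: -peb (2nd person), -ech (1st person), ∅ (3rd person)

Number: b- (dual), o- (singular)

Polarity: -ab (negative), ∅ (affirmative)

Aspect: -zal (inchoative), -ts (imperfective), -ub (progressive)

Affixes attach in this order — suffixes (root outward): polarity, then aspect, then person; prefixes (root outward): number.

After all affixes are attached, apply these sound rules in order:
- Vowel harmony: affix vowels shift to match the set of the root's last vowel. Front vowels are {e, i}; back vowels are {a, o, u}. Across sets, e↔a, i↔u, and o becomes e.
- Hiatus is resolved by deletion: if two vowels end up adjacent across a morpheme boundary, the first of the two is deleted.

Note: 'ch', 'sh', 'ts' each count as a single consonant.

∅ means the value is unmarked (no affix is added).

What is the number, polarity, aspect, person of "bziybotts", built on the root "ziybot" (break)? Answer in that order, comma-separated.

dual, affirmative, imperfective, 3rd person

Segment: b-ziybot-ts.
number: b- → dual.
polarity: ∅ → affirmative.
aspect: -ts → imperfective.
person: ∅ → 3rd person.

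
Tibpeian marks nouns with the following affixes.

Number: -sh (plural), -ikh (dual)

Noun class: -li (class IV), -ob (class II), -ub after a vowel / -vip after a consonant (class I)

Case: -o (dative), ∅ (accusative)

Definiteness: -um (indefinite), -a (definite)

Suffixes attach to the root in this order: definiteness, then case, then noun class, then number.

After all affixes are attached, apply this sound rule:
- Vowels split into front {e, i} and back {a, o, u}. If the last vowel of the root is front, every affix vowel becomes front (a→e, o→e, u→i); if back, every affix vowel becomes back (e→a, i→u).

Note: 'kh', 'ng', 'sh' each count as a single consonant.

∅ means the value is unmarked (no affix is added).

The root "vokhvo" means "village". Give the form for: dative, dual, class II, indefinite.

Attach definiteness indefinite -um → vokhvoum.
Attach case dative -o → vokhvoumo.
Attach noun class class II -ob → vokhvoumoob.
Attach number dual -ikh → vokhvoumoobikh.
Apply vowel harmony: vokhvoumoobikh → vokhvoumoobukh.

vokhvoumoobukh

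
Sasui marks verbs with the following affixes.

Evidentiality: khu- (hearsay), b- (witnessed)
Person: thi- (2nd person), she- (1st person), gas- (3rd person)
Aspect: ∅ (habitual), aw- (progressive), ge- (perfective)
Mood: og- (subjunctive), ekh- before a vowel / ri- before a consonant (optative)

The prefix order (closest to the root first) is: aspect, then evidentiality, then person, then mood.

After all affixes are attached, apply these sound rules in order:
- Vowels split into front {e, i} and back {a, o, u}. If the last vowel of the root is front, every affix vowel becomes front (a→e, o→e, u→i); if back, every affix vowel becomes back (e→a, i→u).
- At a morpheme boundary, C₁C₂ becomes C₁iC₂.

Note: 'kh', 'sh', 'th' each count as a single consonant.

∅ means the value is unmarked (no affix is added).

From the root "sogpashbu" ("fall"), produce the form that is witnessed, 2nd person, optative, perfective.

ruthubigasogpashbu

Attach aspect perfective ge- → gesogpashbu.
Attach evidentiality witnessed b- → bgesogpashbu.
Attach person 2nd person thi- → thibgesogpashbu.
Attach mood optative ri- (before consonant 'th') → rithibgesogpashbu.
Apply vowel harmony: rithibgesogpashbu → ruthubgasogpashbu.
Apply epenthesis: ruthubgasogpashbu → ruthubigasogpashbu.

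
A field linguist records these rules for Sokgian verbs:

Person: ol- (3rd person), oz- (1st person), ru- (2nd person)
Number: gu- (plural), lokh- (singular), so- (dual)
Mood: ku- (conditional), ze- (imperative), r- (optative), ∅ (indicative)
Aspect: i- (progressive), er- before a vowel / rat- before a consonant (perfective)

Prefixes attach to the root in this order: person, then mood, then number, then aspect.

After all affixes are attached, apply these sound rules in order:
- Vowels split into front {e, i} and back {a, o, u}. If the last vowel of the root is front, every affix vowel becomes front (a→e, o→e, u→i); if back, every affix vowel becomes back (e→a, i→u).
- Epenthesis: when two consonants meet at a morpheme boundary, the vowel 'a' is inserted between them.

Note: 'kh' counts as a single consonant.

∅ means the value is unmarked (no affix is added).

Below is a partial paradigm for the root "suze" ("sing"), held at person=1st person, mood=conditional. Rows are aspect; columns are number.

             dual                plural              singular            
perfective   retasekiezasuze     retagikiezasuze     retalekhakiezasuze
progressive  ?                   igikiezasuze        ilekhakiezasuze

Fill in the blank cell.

isekiezasuze

Attach person 1st person oz- → ozsuze.
Attach mood conditional ku- → kuozsuze.
Attach number dual so- → sokuozsuze.
Attach aspect progressive i- → isokuozsuze.
Apply vowel harmony: isokuozsuze → isekiezsuze.
Apply epenthesis: isekiezsuze → isekiezasuze.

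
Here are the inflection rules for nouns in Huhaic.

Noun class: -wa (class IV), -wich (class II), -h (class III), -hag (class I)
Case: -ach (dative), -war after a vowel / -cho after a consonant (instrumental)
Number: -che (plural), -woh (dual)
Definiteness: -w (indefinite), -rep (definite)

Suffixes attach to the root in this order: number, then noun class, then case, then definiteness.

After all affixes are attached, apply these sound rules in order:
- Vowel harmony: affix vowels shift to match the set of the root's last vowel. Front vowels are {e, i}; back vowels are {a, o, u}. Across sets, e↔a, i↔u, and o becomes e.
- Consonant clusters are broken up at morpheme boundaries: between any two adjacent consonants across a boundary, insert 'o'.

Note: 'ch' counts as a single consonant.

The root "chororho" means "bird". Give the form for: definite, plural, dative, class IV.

Attach number plural -che → chororhoche.
Attach noun class class IV -wa → chororhochewa.
Attach case dative -ach → chororhochewaach.
Attach definiteness definite -rep → chororhochewaachrep.
Apply vowel harmony: chororhochewaachrep → chororhochawaachrap.
Apply epenthesis: chororhochawaachrap → chororhochawaachorap.

chororhochawaachorap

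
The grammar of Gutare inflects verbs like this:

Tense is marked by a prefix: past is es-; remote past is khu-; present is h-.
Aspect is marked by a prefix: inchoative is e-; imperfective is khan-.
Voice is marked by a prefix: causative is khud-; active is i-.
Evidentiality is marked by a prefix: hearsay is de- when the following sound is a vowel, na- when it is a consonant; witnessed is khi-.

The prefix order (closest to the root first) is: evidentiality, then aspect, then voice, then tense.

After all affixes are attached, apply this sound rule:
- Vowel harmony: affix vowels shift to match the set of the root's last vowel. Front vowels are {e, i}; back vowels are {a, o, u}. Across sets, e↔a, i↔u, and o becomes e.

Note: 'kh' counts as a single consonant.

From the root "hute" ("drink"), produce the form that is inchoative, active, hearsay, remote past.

Attach evidentiality hearsay na- (before consonant 'h') → nahute.
Attach aspect inchoative e- → enahute.
Attach voice active i- → ienahute.
Attach tense remote past khu- → khuienahute.
Apply vowel harmony: khuienahute → khiienehute.

khiienehute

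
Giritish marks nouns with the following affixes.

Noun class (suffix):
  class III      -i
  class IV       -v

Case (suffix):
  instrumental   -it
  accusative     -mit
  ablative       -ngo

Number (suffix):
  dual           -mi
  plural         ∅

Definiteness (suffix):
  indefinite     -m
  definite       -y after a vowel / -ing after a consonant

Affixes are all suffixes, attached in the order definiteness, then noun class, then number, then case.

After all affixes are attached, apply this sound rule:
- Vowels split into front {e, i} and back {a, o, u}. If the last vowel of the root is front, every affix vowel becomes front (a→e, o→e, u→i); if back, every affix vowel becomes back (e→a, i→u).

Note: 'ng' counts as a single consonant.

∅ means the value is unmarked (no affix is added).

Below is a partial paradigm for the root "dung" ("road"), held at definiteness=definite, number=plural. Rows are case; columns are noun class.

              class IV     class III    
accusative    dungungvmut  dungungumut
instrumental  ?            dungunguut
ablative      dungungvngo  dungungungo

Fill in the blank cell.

Attach definiteness definite -ing (after consonant 'ng') → dunging.
Attach noun class class IV -v → dungingv.
number = plural: zero marking, form stays dungingv.
Attach case instrumental -it → dungingvit.
Apply vowel harmony: dungingvit → dungungvut.

dungungvut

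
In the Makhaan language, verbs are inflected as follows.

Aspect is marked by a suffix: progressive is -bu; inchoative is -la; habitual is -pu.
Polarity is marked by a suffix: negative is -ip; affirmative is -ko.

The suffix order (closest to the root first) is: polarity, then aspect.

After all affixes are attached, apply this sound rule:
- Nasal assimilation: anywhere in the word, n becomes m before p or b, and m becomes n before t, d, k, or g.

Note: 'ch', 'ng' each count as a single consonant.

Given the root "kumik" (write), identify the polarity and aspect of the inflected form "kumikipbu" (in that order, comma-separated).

Segment: kumik-ip-bu.
polarity: -ip → negative.
aspect: -bu → progressive.

negative, progressive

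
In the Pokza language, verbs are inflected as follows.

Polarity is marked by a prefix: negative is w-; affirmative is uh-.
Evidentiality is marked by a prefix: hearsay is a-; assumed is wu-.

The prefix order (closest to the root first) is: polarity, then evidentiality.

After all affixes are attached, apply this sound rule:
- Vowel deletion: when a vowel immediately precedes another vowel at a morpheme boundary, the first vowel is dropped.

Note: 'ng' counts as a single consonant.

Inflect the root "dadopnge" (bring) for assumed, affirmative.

Attach polarity affirmative uh- → uhdadopnge.
Attach evidentiality assumed wu- → wuuhdadopnge.
Apply vowel deletion: wuuhdadopnge → wuhdadopnge.

wuhdadopnge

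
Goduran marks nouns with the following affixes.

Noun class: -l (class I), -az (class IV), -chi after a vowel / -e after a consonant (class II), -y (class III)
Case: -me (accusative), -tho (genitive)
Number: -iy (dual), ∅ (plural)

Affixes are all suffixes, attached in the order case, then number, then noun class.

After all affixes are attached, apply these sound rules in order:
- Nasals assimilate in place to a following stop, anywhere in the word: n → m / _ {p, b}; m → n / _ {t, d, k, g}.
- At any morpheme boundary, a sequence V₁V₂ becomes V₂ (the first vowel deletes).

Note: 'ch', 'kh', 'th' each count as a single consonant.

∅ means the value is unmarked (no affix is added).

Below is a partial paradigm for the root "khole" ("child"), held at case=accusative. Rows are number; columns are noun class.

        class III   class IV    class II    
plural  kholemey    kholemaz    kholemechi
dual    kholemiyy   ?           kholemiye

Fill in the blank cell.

kholemiyaz

Attach case accusative -me → kholeme.
Attach number dual -iy → kholemeiy.
Attach noun class class IV -az → kholemeiyaz.
Nasal assimilation: no change.
Apply vowel deletion: kholemeiyaz → kholemiyaz.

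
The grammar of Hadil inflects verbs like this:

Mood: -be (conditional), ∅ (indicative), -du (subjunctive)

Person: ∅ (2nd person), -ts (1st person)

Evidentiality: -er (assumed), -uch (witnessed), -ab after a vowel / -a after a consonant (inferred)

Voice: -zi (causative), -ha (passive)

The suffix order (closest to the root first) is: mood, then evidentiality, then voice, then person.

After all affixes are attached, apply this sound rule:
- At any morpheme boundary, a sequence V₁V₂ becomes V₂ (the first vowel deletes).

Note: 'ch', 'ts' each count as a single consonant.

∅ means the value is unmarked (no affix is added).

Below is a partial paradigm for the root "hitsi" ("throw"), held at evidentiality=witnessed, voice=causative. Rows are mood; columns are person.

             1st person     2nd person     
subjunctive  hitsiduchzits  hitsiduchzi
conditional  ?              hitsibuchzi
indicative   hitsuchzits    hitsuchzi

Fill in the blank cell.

hitsibuchzits

Attach mood conditional -be → hitsibe.
Attach evidentiality witnessed -uch → hitsibeuch.
Attach voice causative -zi → hitsibeuchzi.
Attach person 1st person -ts → hitsibeuchzits.
Apply vowel deletion: hitsibeuchzits → hitsibuchzits.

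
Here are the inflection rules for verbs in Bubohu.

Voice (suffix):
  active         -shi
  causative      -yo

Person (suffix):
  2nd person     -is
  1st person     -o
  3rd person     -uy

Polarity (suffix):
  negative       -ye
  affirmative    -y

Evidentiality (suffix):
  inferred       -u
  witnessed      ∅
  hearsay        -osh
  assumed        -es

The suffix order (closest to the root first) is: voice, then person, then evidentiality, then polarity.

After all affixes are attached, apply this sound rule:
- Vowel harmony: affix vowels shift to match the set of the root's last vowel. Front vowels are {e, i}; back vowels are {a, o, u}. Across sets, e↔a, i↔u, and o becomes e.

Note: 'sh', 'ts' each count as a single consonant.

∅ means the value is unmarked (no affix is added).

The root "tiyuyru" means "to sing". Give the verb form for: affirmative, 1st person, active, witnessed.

Attach voice active -shi → tiyuyrushi.
Attach person 1st person -o → tiyuyrushio.
evidentiality = witnessed: zero marking, form stays tiyuyrushio.
Attach polarity affirmative -y → tiyuyrushioy.
Apply vowel harmony: tiyuyrushioy → tiyuyrushuoy.

tiyuyrushuoy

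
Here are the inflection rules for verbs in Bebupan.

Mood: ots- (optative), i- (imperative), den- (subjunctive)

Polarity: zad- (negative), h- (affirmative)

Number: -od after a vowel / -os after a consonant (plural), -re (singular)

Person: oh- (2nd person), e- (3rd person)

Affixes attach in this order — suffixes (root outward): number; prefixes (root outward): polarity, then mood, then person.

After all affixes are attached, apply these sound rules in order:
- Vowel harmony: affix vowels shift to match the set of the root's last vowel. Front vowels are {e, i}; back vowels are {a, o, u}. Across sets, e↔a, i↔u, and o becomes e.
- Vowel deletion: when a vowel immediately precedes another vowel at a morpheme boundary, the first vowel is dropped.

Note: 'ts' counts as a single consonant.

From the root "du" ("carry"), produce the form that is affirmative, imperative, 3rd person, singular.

uhdura

Attach polarity affirmative h- → hdu.
Attach mood imperative i- → ihdu.
Attach number singular -re → ihdure.
Attach person 3rd person e- → eihdure.
Apply vowel harmony: eihdure → auhdura.
Apply vowel deletion: auhdura → uhdura.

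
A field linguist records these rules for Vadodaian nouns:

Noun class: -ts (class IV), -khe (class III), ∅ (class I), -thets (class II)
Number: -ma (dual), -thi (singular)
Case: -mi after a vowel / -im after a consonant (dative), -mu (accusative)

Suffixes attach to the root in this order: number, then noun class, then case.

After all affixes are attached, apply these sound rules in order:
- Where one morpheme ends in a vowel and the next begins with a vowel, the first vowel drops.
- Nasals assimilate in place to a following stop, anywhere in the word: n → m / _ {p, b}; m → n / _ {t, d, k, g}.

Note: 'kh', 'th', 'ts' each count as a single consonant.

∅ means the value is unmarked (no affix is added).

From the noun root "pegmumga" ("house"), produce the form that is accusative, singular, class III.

Attach number singular -thi → pegmumgathi.
Attach noun class class III -khe → pegmumgathikhe.
Attach case accusative -mu → pegmumgathikhemu.
Vowel deletion: no change.
Apply nasal assimilation: pegmumgathikhemu → pegmungathikhemu.

pegmungathikhemu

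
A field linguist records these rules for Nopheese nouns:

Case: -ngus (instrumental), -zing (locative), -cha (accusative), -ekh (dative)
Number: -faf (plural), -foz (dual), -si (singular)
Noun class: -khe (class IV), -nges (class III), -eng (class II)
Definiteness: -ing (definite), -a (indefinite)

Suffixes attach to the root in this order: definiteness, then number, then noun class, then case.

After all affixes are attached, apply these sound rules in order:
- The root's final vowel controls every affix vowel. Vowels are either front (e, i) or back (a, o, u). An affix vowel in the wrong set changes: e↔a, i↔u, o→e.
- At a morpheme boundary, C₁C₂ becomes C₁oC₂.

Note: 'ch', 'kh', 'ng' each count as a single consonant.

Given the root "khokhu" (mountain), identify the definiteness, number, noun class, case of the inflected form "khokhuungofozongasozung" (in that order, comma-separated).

Segment: khokhu-ing-foz-nges-zing.
definiteness: -ing → definite.
number: -foz → dual.
noun class: -nges → class III.
case: -zing → locative.

definite, dual, class III, locative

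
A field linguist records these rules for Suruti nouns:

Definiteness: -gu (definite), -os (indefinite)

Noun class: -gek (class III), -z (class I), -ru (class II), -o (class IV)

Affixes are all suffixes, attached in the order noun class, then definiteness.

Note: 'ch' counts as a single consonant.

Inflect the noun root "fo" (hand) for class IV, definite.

foogu

Attach noun class class IV -o → foo.
Attach definiteness definite -gu → foogu.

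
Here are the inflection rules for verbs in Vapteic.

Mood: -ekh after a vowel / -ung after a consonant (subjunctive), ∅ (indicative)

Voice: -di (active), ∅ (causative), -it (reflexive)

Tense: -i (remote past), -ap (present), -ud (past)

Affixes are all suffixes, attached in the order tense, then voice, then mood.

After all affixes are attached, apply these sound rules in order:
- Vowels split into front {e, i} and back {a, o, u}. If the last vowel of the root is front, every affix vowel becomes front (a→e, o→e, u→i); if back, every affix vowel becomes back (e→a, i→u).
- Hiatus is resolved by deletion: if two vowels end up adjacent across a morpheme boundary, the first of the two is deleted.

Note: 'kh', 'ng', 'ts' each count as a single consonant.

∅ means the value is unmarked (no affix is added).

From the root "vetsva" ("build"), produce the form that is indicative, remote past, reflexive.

vetsvut

Attach tense remote past -i → vetsvai.
Attach voice reflexive -it → vetsvaiit.
mood = indicative: zero marking, form stays vetsvaiit.
Apply vowel harmony: vetsvaiit → vetsvauut.
Apply vowel deletion: vetsvauut → vetsvut.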